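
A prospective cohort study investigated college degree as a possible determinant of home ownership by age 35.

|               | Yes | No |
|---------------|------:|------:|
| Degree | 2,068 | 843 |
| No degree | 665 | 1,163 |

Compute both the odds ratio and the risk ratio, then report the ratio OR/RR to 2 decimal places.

Cells: a = 2068, b = 843, c = 665, d = 1163.
OR = (2068·1163)/(843·665) = 2405084/560595 = 4.29023
Risk in exposed = 2068/2911 = 0.71041; risk in unexposed = 665/1828 = 0.36379; RR = 1.95282
OR/RR = 4.29023 / 1.95282 = 2.19694
The outcome is not rare, so the OR lies further from 1 than the RR.

2.20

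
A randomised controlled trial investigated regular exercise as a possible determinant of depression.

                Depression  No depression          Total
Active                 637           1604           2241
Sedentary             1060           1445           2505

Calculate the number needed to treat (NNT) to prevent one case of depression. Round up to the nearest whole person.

8

Risk in treated group = 637/2241 = 0.28425; risk in control = 1060/2505 = 0.42315.
Absolute risk reduction = 0.42315 − 0.28425 = 0.13891
NNT = 1 / ARR = 1 / 0.13891 = 7.199 → round up → 8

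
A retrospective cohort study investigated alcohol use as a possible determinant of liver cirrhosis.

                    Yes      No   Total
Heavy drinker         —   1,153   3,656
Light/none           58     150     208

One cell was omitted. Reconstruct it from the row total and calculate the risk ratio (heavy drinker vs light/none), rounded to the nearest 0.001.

2.455

The missing cell is in the exposed row: 3656 − 1153 = 2503.
So a = 2503, b = 1153, c = 58, d = 150.
RR = [a/(a+b)] / [c/(c+d)] = (2503/3656) / (58/208) = 0.68463/0.27885 = 2.45522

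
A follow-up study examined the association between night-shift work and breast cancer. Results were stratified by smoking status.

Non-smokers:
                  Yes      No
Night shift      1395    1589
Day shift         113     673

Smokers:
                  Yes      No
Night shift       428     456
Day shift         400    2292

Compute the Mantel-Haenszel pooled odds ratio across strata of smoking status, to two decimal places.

OR_MH = Σ(aᵢdᵢ/nᵢ) / Σ(bᵢcᵢ/nᵢ), where nᵢ is the stratum total.
Stratum 1 (Non-smokers): n = 3770; a·d/n = 1395·673/3770 = 249.0279; b·c/n = 1589·113/3770 = 47.6279
Stratum 2 (Smokers): n = 3576; a·d/n = 428·2292/3576 = 274.3221; b·c/n = 456·400/3576 = 51.0067
OR_MH = (249.0279 + 274.3221) / (47.6279 + 51.0067) = 523.3500 / 98.6346 = 5.30595

5.31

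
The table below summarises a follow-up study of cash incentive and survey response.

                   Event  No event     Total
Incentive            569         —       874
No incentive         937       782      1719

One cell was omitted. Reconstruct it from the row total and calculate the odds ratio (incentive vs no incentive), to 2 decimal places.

The missing cell is in the exposed row: 874 − 569 = 305.
So a = 569, b = 305, c = 937, d = 782.
OR = (a·d)/(b·c) = (569 × 782) / (305 × 937) = 444958 / 285785 = 1.55697

1.56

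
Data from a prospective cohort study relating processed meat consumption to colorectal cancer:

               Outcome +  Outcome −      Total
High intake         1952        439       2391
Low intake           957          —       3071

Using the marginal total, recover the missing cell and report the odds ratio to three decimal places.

9.822

The missing cell is in the unexposed row: 3071 − 957 = 2114.
So a = 1952, b = 439, c = 957, d = 2114.
OR = (a·d)/(b·c) = (1952 × 2114) / (439 × 957) = 4126528 / 420123 = 9.82219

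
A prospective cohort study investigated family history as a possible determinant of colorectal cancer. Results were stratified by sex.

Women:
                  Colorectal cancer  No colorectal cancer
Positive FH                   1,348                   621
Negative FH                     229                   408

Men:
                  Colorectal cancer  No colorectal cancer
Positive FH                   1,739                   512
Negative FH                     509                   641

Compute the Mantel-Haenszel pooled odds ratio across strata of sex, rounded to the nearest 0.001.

OR_MH = Σ(aᵢdᵢ/nᵢ) / Σ(bᵢcᵢ/nᵢ), where nᵢ is the stratum total.
Stratum 1 (Women): n = 2606; a·d/n = 1348·408/2606 = 211.0453; b·c/n = 621·229/2606 = 54.5698
Stratum 2 (Men): n = 3401; a·d/n = 1739·641/3401 = 327.7562; b·c/n = 512·509/3401 = 76.6269
OR_MH = (211.0453 + 327.7562) / (54.5698 + 76.6269) = 538.8015 / 131.1967 = 4.10682

4.107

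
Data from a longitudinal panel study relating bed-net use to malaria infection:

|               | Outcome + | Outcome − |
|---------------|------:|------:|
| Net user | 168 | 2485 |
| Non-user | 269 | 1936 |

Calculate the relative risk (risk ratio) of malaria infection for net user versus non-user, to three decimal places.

Cells: a = 168, b = 2485, c = 269, d = 1936.
Risk in exposed = 168/2653 = 0.06332; risk in unexposed = 269/2205 = 0.12200.
RR = 0.06332 / 0.12200 = 0.51907
The risk is 48% lower among the exposed than among the unexposed.

0.519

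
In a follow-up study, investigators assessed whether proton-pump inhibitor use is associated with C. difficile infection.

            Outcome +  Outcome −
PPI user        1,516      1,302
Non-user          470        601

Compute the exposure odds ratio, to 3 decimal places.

Cells: a = 1516, b = 1302, c = 470, d = 601.
OR = (a·d)/(b·c) = (1516 × 601) / (1302 × 470) = 911116 / 611940 = 1.48890
The odds of C. difficile infection are about 1.49 times as high in the ppi user group.

1.489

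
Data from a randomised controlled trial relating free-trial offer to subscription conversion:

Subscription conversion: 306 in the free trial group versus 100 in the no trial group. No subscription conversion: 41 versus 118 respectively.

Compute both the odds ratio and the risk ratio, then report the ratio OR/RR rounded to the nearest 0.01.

4.58

From the description: a = 306, b = 41, c = 100, d = 118.
OR = (306·118)/(41·100) = 36108/4100 = 8.80683
Risk in exposed = 306/347 = 0.88184; risk in unexposed = 100/218 = 0.45872; RR = 1.92242
OR/RR = 8.80683 / 1.92242 = 4.58111
The outcome is not rare, so the OR lies further from 1 than the RR.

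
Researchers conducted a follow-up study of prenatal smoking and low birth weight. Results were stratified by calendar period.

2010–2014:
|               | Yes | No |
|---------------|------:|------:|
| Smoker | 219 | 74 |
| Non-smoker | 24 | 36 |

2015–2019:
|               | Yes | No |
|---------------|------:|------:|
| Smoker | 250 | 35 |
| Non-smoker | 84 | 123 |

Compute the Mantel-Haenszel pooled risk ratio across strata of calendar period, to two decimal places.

2.08

RR_MH = Σ(aᵢ·n₀ᵢ/nᵢ) / Σ(cᵢ·n₁ᵢ/nᵢ), with n₁ᵢ = aᵢ+bᵢ (exposed), n₀ᵢ = cᵢ+dᵢ (unexposed), nᵢ = n₁ᵢ+n₀ᵢ.
Stratum 1 (2010–2014): n₁ = 293, n₀ = 60, n = 353; a·n₀/n = 219·60/353 = 37.2238; c·n₁/n = 24·293/353 = 19.9207
Stratum 2 (2015–2019): n₁ = 285, n₀ = 207, n = 492; a·n₀/n = 250·207/492 = 105.1829; c·n₁/n = 84·285/492 = 48.6585
RR_MH = (37.2238 + 105.1829) / (19.9207 + 48.6585) = 142.4067 / 68.5792 = 2.07653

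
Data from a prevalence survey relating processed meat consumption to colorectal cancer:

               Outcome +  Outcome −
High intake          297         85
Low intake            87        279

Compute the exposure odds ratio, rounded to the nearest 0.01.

11.21

Cells: a = 297, b = 85, c = 87, d = 279.
OR = (a·d)/(b·c) = (297 × 279) / (85 × 87) = 82863 / 7395 = 11.20527
The odds of colorectal cancer are about 11.21 times as high in the high intake group.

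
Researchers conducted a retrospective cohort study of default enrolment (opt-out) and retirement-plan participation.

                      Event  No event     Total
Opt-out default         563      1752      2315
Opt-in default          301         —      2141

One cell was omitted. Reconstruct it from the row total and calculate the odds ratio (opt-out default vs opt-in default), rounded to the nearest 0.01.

1.96

The missing cell is in the unexposed row: 2141 − 301 = 1840.
So a = 563, b = 1752, c = 301, d = 1840.
OR = (a·d)/(b·c) = (563 × 1840) / (1752 × 301) = 1035920 / 527352 = 1.96438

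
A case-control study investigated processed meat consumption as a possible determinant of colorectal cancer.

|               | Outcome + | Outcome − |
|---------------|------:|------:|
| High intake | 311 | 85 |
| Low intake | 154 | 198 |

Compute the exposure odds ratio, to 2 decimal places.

Cells: a = 311, b = 85, c = 154, d = 198.
OR = (a·d)/(b·c) = (311 × 198) / (85 × 154) = 61578 / 13090 = 4.70420
The odds of colorectal cancer are about 4.70 times as high in the high intake group.

4.70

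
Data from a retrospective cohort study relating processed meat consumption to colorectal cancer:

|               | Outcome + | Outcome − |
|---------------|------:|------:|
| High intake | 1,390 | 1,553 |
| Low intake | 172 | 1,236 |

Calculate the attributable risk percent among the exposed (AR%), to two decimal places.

Cells: a = 1390, b = 1553, c = 172, d = 1236.
Risk in exposed = 1390/2943 = 0.47231; risk in unexposed = 172/1408 = 0.12216.
RR = 0.47231/0.12216 = 3.86633
AR% = (RR − 1)/RR × 100 = (3.86633 − 1)/3.86633 × 100 = 74.1357%

74.14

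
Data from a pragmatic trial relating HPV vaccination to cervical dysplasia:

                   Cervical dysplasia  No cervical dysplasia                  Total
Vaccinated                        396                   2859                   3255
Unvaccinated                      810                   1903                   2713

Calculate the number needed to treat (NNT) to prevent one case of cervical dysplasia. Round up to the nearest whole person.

Risk in treated group = 396/3255 = 0.12166; risk in control = 810/2713 = 0.29856.
Absolute risk reduction = 0.29856 − 0.12166 = 0.17690
NNT = 1 / ARR = 1 / 0.17690 = 5.653 → round up → 6

6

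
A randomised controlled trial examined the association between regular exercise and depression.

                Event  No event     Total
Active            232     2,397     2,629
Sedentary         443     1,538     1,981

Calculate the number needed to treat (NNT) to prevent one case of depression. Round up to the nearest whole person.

Risk in treated group = 232/2629 = 0.08825; risk in control = 443/1981 = 0.22362.
Absolute risk reduction = 0.22362 − 0.08825 = 0.13538
NNT = 1 / ARR = 1 / 0.13538 = 7.387 → round up → 8

8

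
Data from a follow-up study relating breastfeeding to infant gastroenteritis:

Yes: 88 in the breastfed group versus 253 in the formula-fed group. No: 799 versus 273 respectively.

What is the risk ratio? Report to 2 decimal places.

From the description: a = 88, b = 799, c = 253, d = 273.
Risk in exposed = 88/887 = 0.09921; risk in unexposed = 253/526 = 0.48099.
RR = 0.09921 / 0.48099 = 0.20626
The risk is 79% lower among the exposed than among the unexposed.

0.21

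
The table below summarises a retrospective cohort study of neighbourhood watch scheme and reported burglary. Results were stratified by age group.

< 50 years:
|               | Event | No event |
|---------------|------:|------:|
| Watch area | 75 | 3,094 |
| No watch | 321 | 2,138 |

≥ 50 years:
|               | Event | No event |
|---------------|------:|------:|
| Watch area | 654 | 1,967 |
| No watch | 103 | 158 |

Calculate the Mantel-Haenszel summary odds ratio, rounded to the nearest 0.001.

OR_MH = Σ(aᵢdᵢ/nᵢ) / Σ(bᵢcᵢ/nᵢ), where nᵢ is the stratum total.
Stratum 1 (< 50 years): n = 5628; a·d/n = 75·2138/5628 = 28.4915; b·c/n = 3094·321/5628 = 176.4701
Stratum 2 (≥ 50 years): n = 2882; a·d/n = 654·158/2882 = 35.8543; b·c/n = 1967·103/2882 = 70.2988
OR_MH = (28.4915 + 35.8543) / (176.4701 + 70.2988) = 64.3457 / 246.7689 = 0.26075

0.261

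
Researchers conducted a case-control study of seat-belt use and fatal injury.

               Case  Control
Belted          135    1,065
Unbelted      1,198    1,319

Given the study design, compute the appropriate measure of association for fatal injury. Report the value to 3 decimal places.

0.140

Cells: a = 135, b = 1065, c = 1198, d = 1319.
This is a case-control study: participants were sampled on outcome status, so risks in the source population cannot be estimated directly — relative risk is not valid here. The odds ratio is the appropriate measure.
OR = (a·d)/(b·c) = (135 × 1319) / (1065 × 1198) = 178065 / 1275870 = 0.13956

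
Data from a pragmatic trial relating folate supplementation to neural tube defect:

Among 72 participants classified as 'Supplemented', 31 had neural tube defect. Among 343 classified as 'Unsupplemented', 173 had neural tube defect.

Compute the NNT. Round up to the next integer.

Risk in treated group = 31/72 = 0.43056; risk in control = 173/343 = 0.50437.
Absolute risk reduction = 0.50437 − 0.43056 = 0.07382
NNT = 1 / ARR = 1 / 0.07382 = 13.547 → round up → 14

14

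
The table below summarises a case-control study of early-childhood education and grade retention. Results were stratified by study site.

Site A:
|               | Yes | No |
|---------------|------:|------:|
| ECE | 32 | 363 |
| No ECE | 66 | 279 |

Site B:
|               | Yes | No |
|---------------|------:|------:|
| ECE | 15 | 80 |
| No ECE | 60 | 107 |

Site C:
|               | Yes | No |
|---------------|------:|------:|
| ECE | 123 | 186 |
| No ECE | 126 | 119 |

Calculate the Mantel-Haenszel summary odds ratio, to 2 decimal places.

OR_MH = Σ(aᵢdᵢ/nᵢ) / Σ(bᵢcᵢ/nᵢ), where nᵢ is the stratum total.
Stratum 1 (Site A): n = 740; a·d/n = 32·279/740 = 12.0649; b·c/n = 363·66/740 = 32.3757
Stratum 2 (Site B): n = 262; a·d/n = 15·107/262 = 6.1260; b·c/n = 80·60/262 = 18.3206
Stratum 3 (Site C): n = 554; a·d/n = 123·119/554 = 26.4206; b·c/n = 186·126/554 = 42.3032
OR_MH = (12.0649 + 6.1260 + 26.4206) / (32.3757 + 18.3206 + 42.3032) = 44.6114 / 92.9995 = 0.47969

0.48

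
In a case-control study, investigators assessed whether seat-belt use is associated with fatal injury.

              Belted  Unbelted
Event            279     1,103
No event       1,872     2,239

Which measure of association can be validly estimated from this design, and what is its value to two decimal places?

0.30

Reading the table with exposure as columns: a = 279 (Belted, case), b = 1872 (Belted, non-case), c = 1103 (Unbelted, case), d = 2239.
This is a case-control study: participants were sampled on outcome status, so risks in the source population cannot be estimated directly — relative risk is not valid here. The odds ratio is the appropriate measure.
OR = (a·d)/(b·c) = (279 × 2239) / (1872 × 1103) = 624681 / 2064816 = 0.30254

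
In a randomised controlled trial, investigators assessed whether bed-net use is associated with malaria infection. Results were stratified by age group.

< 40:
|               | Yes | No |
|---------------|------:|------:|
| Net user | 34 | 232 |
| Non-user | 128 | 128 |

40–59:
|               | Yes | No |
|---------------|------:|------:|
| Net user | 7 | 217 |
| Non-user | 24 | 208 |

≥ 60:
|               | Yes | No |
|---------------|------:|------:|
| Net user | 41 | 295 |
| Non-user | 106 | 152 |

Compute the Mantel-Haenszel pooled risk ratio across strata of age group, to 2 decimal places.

RR_MH = Σ(aᵢ·n₀ᵢ/nᵢ) / Σ(cᵢ·n₁ᵢ/nᵢ), with n₁ᵢ = aᵢ+bᵢ (exposed), n₀ᵢ = cᵢ+dᵢ (unexposed), nᵢ = n₁ᵢ+n₀ᵢ.
Stratum 1 (< 40): n₁ = 266, n₀ = 256, n = 522; a·n₀/n = 34·256/522 = 16.6743; c·n₁/n = 128·266/522 = 65.2261
Stratum 2 (40–59): n₁ = 224, n₀ = 232, n = 456; a·n₀/n = 7·232/456 = 3.5614; c·n₁/n = 24·224/456 = 11.7895
Stratum 3 (≥ 60): n₁ = 336, n₀ = 258, n = 594; a·n₀/n = 41·258/594 = 17.8081; c·n₁/n = 106·336/594 = 59.9596
RR_MH = (16.6743 + 3.5614 + 17.8081) / (65.2261 + 11.7895 + 59.9596) = 38.0438 / 136.9751 = 0.27774

0.28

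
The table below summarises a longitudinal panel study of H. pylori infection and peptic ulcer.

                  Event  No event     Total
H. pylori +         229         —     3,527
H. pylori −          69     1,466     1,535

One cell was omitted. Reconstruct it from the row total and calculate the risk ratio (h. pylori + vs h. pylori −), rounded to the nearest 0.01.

1.44

The missing cell is in the exposed row: 3527 − 229 = 3298.
So a = 229, b = 3298, c = 69, d = 1466.
RR = [a/(a+b)] / [c/(c+d)] = (229/3527) / (69/1535) = 0.06493/0.04495 = 1.44441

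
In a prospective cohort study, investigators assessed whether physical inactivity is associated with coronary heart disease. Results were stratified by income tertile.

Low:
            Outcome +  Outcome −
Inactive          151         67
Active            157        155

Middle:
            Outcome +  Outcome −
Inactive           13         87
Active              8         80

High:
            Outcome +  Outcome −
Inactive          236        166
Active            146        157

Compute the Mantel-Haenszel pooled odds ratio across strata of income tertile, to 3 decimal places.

1.765

OR_MH = Σ(aᵢdᵢ/nᵢ) / Σ(bᵢcᵢ/nᵢ), where nᵢ is the stratum total.
Stratum 1 (Low): n = 530; a·d/n = 151·155/530 = 44.1604; b·c/n = 67·157/530 = 19.8472
Stratum 2 (Middle): n = 188; a·d/n = 13·80/188 = 5.5319; b·c/n = 87·8/188 = 3.7021
Stratum 3 (High): n = 705; a·d/n = 236·157/705 = 52.5560; b·c/n = 166·146/705 = 34.3773
OR_MH = (44.1604 + 5.5319 + 52.5560) / (19.8472 + 3.7021 + 34.3773) = 102.2483 / 57.9266 = 1.76514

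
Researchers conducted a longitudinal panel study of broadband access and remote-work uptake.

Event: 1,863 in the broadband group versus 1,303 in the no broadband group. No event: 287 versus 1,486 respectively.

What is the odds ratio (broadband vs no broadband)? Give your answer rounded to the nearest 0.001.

From the description: a = 1863, b = 287, c = 1303, d = 1486.
OR = (a·d)/(b·c) = (1863 × 1486) / (287 × 1303) = 2768418 / 373961 = 7.40296
The odds of remote-work uptake are about 7.40 times as high in the broadband group.

7.403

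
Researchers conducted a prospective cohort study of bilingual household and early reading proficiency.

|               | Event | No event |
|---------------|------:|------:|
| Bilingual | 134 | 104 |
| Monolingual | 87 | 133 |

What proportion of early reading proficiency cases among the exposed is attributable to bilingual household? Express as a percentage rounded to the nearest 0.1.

29.8

Cells: a = 134, b = 104, c = 87, d = 133.
Risk in exposed = 134/238 = 0.56303; risk in unexposed = 87/220 = 0.39545.
RR = 0.56303/0.39545 = 1.42374
AR% = (RR − 1)/RR × 100 = (1.42374 − 1)/1.42374 × 100 = 29.7626%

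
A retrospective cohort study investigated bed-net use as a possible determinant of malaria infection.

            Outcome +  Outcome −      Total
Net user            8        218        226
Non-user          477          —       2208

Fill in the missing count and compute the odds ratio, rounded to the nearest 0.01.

0.13

The missing cell is in the unexposed row: 2208 − 477 = 1731.
So a = 8, b = 218, c = 477, d = 1731.
OR = (a·d)/(b·c) = (8 × 1731) / (218 × 477) = 13848 / 103986 = 0.13317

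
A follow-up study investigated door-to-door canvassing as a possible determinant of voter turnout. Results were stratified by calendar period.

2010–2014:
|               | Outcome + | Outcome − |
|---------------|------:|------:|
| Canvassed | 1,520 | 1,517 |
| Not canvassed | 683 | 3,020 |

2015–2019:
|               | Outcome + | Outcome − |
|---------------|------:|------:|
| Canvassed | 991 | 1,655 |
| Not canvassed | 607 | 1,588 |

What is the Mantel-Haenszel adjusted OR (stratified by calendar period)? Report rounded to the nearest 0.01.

OR_MH = Σ(aᵢdᵢ/nᵢ) / Σ(bᵢcᵢ/nᵢ), where nᵢ is the stratum total.
Stratum 1 (2010–2014): n = 6740; a·d/n = 1520·3020/6740 = 681.0682; b·c/n = 1517·683/6740 = 153.7257
Stratum 2 (2015–2019): n = 4841; a·d/n = 991·1588/4841 = 325.0791; b·c/n = 1655·607/4841 = 207.5160
OR_MH = (681.0682 + 325.0791) / (153.7257 + 207.5160) = 1006.1474 / 361.2417 = 2.78525

2.79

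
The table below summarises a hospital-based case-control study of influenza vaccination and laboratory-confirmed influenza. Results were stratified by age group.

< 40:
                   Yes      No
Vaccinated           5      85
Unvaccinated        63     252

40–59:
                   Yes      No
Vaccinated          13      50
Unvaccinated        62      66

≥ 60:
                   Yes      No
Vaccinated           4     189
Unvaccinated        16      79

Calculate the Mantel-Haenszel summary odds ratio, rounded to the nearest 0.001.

0.218

OR_MH = Σ(aᵢdᵢ/nᵢ) / Σ(bᵢcᵢ/nᵢ), where nᵢ is the stratum total.
Stratum 1 (< 40): n = 405; a·d/n = 5·252/405 = 3.1111; b·c/n = 85·63/405 = 13.2222
Stratum 2 (40–59): n = 191; a·d/n = 13·66/191 = 4.4921; b·c/n = 50·62/191 = 16.2304
Stratum 3 (≥ 60): n = 288; a·d/n = 4·79/288 = 1.0972; b·c/n = 189·16/288 = 10.5000
OR_MH = (3.1111 + 4.4921 + 1.0972) / (13.2222 + 16.2304 + 10.5000) = 8.7005 / 39.9526 = 0.21777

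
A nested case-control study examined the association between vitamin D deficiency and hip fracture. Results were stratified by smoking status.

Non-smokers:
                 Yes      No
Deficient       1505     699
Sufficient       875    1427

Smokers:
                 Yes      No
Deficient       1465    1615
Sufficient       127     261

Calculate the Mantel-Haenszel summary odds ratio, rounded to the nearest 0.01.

OR_MH = Σ(aᵢdᵢ/nᵢ) / Σ(bᵢcᵢ/nᵢ), where nᵢ is the stratum total.
Stratum 1 (Non-smokers): n = 4506; a·d/n = 1505·1427/4506 = 476.6167; b·c/n = 699·875/4506 = 135.7357
Stratum 2 (Smokers): n = 3468; a·d/n = 1465·261/3468 = 110.2552; b·c/n = 1615·127/3468 = 59.1422
OR_MH = (476.6167 + 110.2552) / (135.7357 + 59.1422) = 586.8719 / 194.8778 = 3.01149

3.01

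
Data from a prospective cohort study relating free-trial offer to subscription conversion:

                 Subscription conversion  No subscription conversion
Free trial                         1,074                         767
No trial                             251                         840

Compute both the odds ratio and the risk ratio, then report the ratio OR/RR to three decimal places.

Cells: a = 1074, b = 767, c = 251, d = 840.
OR = (1074·840)/(767·251) = 902160/192517 = 4.68613
Risk in exposed = 1074/1841 = 0.58338; risk in unexposed = 251/1091 = 0.23006; RR = 2.53572
OR/RR = 4.68613 / 2.53572 = 1.84805
The outcome is not rare, so the OR lies further from 1 than the RR.

1.848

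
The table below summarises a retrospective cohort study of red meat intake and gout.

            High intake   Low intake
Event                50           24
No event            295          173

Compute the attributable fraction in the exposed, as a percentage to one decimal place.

15.9

Reading the table with exposure as columns: a = 50 (High intake, case), b = 295 (High intake, non-case), c = 24 (Low intake, case), d = 173.
Risk in exposed = 50/345 = 0.14493; risk in unexposed = 24/197 = 0.12183.
RR = 0.14493/0.12183 = 1.18961
AR% = (RR − 1)/RR × 100 = (1.18961 − 1)/1.18961 × 100 = 15.9391%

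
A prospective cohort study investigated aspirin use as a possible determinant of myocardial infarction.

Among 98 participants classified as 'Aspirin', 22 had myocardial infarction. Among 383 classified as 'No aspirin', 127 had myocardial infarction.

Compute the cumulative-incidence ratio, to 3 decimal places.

From the description: a = 22, b = 76, c = 127, d = 256.
Risk in exposed = 22/98 = 0.22449; risk in unexposed = 127/383 = 0.33159.
RR = 0.22449 / 0.33159 = 0.67700
The risk is 32% lower among the exposed than among the unexposed.

0.677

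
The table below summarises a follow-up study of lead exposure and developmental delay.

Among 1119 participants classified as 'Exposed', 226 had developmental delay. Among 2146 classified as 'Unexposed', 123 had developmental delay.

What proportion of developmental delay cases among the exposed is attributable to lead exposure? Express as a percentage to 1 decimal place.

From the description: a = 226, b = 893, c = 123, d = 2023.
Risk in exposed = 226/1119 = 0.20197; risk in unexposed = 123/2146 = 0.05732.
RR = 0.20197/0.05732 = 3.52373
AR% = (RR − 1)/RR × 100 = (3.52373 − 1)/3.52373 × 100 = 71.6210%

71.6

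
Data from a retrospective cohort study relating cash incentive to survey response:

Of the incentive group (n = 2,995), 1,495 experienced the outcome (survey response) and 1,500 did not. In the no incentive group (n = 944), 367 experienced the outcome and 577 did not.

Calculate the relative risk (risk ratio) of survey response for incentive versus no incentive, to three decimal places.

1.284

From the description: a = 1495, b = 1500, c = 367, d = 577.
Risk in exposed = 1495/2995 = 0.49917; risk in unexposed = 367/944 = 0.38877.
RR = 0.49917 / 0.38877 = 1.28396
The risk among the exposed is 1.28 times that among the unexposed.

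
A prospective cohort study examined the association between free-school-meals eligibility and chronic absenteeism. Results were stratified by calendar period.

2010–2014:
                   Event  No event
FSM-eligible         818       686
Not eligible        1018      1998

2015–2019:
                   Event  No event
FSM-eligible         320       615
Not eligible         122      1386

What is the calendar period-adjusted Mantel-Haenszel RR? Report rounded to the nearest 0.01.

1.93

RR_MH = Σ(aᵢ·n₀ᵢ/nᵢ) / Σ(cᵢ·n₁ᵢ/nᵢ), with n₁ᵢ = aᵢ+bᵢ (exposed), n₀ᵢ = cᵢ+dᵢ (unexposed), nᵢ = n₁ᵢ+n₀ᵢ.
Stratum 1 (2010–2014): n₁ = 1504, n₀ = 3016, n = 4520; a·n₀/n = 818·3016/4520 = 545.8159; c·n₁/n = 1018·1504/4520 = 338.7327
Stratum 2 (2015–2019): n₁ = 935, n₀ = 1508, n = 2443; a·n₀/n = 320·1508/2443 = 197.5276; c·n₁/n = 122·935/2443 = 46.6926
RR_MH = (545.8159 + 197.5276) / (338.7327 + 46.6926) = 743.3436 / 385.4253 = 1.92863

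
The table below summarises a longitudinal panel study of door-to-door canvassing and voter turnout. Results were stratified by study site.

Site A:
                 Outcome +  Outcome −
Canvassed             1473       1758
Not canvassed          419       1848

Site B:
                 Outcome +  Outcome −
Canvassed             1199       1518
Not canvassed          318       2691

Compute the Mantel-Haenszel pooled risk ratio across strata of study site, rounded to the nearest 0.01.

RR_MH = Σ(aᵢ·n₀ᵢ/nᵢ) / Σ(cᵢ·n₁ᵢ/nᵢ), with n₁ᵢ = aᵢ+bᵢ (exposed), n₀ᵢ = cᵢ+dᵢ (unexposed), nᵢ = n₁ᵢ+n₀ᵢ.
Stratum 1 (Site A): n₁ = 3231, n₀ = 2267, n = 5498; a·n₀/n = 1473·2267/5498 = 607.3647; c·n₁/n = 419·3231/5498 = 246.2330
Stratum 2 (Site B): n₁ = 2717, n₀ = 3009, n = 5726; a·n₀/n = 1199·3009/5726 = 630.0718; c·n₁/n = 318·2717/5726 = 150.8917
RR_MH = (607.3647 + 630.0718) / (246.2330 + 150.8917) = 1237.4365 / 397.1247 = 3.11599

3.12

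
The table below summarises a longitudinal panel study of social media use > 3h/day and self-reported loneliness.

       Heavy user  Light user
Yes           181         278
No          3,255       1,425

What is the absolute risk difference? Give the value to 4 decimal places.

Reading the table with exposure as columns: a = 181 (Heavy user, case), b = 3255 (Heavy user, non-case), c = 278 (Light user, case), d = 1425.
Risk in exposed = 181/3436 = 0.052678; risk in unexposed = 278/1703 = 0.163241.
Risk difference = 0.052678 − 0.163241 = -0.110564

-0.1106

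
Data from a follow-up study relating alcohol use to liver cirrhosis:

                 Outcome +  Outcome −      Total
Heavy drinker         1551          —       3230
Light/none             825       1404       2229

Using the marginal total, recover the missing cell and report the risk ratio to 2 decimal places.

The missing cell is in the exposed row: 3230 − 1551 = 1679.
So a = 1551, b = 1679, c = 825, d = 1404.
RR = [a/(a+b)] / [c/(c+d)] = (1551/3230) / (825/2229) = 0.48019/0.37012 = 1.29737

1.30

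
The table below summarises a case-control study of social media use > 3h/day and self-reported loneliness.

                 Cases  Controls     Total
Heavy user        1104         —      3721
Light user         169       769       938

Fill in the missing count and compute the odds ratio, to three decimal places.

The missing cell is in the exposed row: 3721 − 1104 = 2617.
So a = 1104, b = 2617, c = 169, d = 769.
OR = (a·d)/(b·c) = (1104 × 769) / (2617 × 169) = 848976 / 442273 = 1.91957

1.920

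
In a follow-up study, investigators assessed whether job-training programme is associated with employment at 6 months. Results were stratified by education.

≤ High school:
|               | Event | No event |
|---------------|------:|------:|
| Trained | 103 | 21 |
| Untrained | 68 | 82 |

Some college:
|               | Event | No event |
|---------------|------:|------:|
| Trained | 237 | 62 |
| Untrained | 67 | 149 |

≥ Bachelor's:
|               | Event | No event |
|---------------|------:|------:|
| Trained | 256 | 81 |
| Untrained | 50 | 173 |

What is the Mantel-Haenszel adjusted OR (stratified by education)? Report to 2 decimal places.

8.70

OR_MH = Σ(aᵢdᵢ/nᵢ) / Σ(bᵢcᵢ/nᵢ), where nᵢ is the stratum total.
Stratum 1 (≤ High school): n = 274; a·d/n = 103·82/274 = 30.8248; b·c/n = 21·68/274 = 5.2117
Stratum 2 (Some college): n = 515; a·d/n = 237·149/515 = 68.5689; b·c/n = 62·67/515 = 8.0660
Stratum 3 (≥ Bachelor's): n = 560; a·d/n = 256·173/560 = 79.0857; b·c/n = 81·50/560 = 7.2321
OR_MH = (30.8248 + 68.5689 + 79.0857) / (5.2117 + 8.0660 + 7.2321) = 178.4795 / 20.5098 = 8.70214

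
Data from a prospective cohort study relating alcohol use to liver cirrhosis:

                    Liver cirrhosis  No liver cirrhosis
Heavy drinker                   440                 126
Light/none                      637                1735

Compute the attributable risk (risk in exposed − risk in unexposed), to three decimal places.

Cells: a = 440, b = 126, c = 637, d = 1735.
Risk in exposed = 440/566 = 0.777385; risk in unexposed = 637/2372 = 0.268550.
Risk difference = 0.777385 − 0.268550 = 0.508835

0.509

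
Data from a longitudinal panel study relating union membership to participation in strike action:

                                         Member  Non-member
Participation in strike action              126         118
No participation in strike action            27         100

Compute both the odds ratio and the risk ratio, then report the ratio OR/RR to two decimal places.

2.60

Reading the table with exposure as columns: a = 126 (Member, case), b = 27 (Member, non-case), c = 118 (Non-member, case), d = 100.
OR = (126·100)/(27·118) = 12600/3186 = 3.95480
Risk in exposed = 126/153 = 0.82353; risk in unexposed = 118/218 = 0.54128; RR = 1.52144
OR/RR = 3.95480 / 1.52144 = 2.59939
The outcome is not rare, so the OR lies further from 1 than the RR.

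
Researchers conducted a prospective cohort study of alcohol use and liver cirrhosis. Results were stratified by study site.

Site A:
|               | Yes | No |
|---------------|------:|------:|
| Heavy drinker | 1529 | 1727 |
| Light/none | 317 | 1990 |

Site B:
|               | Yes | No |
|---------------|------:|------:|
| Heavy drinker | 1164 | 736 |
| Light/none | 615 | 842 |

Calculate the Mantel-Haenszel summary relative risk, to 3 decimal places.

2.135

RR_MH = Σ(aᵢ·n₀ᵢ/nᵢ) / Σ(cᵢ·n₁ᵢ/nᵢ), with n₁ᵢ = aᵢ+bᵢ (exposed), n₀ᵢ = cᵢ+dᵢ (unexposed), nᵢ = n₁ᵢ+n₀ᵢ.
Stratum 1 (Site A): n₁ = 3256, n₀ = 2307, n = 5563; a·n₀/n = 1529·2307/5563 = 634.0829; c·n₁/n = 317·3256/5563 = 185.5387
Stratum 2 (Site B): n₁ = 1900, n₀ = 1457, n = 3357; a·n₀/n = 1164·1457/3357 = 505.1975; c·n₁/n = 615·1900/3357 = 348.0786
RR_MH = (634.0829 + 505.1975) / (185.5387 + 348.0786) = 1139.2804 / 533.6174 = 2.13501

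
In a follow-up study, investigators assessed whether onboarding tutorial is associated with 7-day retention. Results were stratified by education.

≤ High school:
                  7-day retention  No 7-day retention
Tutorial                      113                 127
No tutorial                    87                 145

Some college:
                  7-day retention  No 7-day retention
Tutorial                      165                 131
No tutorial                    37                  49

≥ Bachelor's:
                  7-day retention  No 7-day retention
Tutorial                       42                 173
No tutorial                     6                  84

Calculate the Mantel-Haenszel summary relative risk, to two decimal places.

1.36

RR_MH = Σ(aᵢ·n₀ᵢ/nᵢ) / Σ(cᵢ·n₁ᵢ/nᵢ), with n₁ᵢ = aᵢ+bᵢ (exposed), n₀ᵢ = cᵢ+dᵢ (unexposed), nᵢ = n₁ᵢ+n₀ᵢ.
Stratum 1 (≤ High school): n₁ = 240, n₀ = 232, n = 472; a·n₀/n = 113·232/472 = 55.5424; c·n₁/n = 87·240/472 = 44.2373
Stratum 2 (Some college): n₁ = 296, n₀ = 86, n = 382; a·n₀/n = 165·86/382 = 37.1466; c·n₁/n = 37·296/382 = 28.6702
Stratum 3 (≥ Bachelor's): n₁ = 215, n₀ = 90, n = 305; a·n₀/n = 42·90/305 = 12.3934; c·n₁/n = 6·215/305 = 4.2295
RR_MH = (55.5424 + 37.1466 + 12.3934) / (44.2373 + 28.6702 + 4.2295) = 105.0824 / 77.1370 = 1.36228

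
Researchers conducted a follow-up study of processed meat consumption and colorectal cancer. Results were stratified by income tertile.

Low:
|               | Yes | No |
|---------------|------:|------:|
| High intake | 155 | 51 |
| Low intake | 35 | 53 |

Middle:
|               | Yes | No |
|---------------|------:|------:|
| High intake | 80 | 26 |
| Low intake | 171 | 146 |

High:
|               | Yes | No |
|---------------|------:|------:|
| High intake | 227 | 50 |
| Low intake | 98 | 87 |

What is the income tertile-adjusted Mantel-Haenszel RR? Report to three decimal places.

RR_MH = Σ(aᵢ·n₀ᵢ/nᵢ) / Σ(cᵢ·n₁ᵢ/nᵢ), with n₁ᵢ = aᵢ+bᵢ (exposed), n₀ᵢ = cᵢ+dᵢ (unexposed), nᵢ = n₁ᵢ+n₀ᵢ.
Stratum 1 (Low): n₁ = 206, n₀ = 88, n = 294; a·n₀/n = 155·88/294 = 46.3946; c·n₁/n = 35·206/294 = 24.5238
Stratum 2 (Middle): n₁ = 106, n₀ = 317, n = 423; a·n₀/n = 80·317/423 = 59.9527; c·n₁/n = 171·106/423 = 42.8511
Stratum 3 (High): n₁ = 277, n₀ = 185, n = 462; a·n₀/n = 227·185/462 = 90.8983; c·n₁/n = 98·277/462 = 58.7576
RR_MH = (46.3946 + 59.9527 + 90.8983) / (24.5238 + 42.8511 + 58.7576) = 197.2455 / 126.1324 = 1.56380

1.564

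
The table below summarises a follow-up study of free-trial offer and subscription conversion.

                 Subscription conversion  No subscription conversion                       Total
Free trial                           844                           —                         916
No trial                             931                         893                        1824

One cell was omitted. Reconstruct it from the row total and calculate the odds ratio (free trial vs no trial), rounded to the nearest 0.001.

11.244

The missing cell is in the exposed row: 916 − 844 = 72.
So a = 844, b = 72, c = 931, d = 893.
OR = (a·d)/(b·c) = (844 × 893) / (72 × 931) = 753692 / 67032 = 11.24376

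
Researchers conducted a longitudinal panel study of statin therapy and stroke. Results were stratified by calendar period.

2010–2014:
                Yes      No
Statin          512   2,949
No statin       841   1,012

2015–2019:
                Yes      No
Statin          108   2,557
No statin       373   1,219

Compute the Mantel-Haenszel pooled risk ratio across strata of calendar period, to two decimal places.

RR_MH = Σ(aᵢ·n₀ᵢ/nᵢ) / Σ(cᵢ·n₁ᵢ/nᵢ), with n₁ᵢ = aᵢ+bᵢ (exposed), n₀ᵢ = cᵢ+dᵢ (unexposed), nᵢ = n₁ᵢ+n₀ᵢ.
Stratum 1 (2010–2014): n₁ = 3461, n₀ = 1853, n = 5314; a·n₀/n = 512·1853/5314 = 178.5352; c·n₁/n = 841·3461/5314 = 547.7420
Stratum 2 (2015–2019): n₁ = 2665, n₀ = 1592, n = 4257; a·n₀/n = 108·1592/4257 = 40.3890; c·n₁/n = 373·2665/4257 = 233.5083
RR_MH = (178.5352 + 40.3890) / (547.7420 + 233.5083) = 218.9242 / 781.2503 = 0.28022

0.28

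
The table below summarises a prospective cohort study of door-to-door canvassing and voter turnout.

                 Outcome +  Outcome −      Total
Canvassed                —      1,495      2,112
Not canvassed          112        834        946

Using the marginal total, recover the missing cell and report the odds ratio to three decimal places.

3.073

The missing cell is in the exposed row: 2112 − 1495 = 617.
So a = 617, b = 1495, c = 112, d = 834.
OR = (a·d)/(b·c) = (617 × 834) / (1495 × 112) = 514578 / 167440 = 3.07321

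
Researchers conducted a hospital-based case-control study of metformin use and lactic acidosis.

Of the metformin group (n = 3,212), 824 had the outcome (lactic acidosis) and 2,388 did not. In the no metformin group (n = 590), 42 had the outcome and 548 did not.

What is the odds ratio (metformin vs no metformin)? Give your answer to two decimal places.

4.50

From the description: a = 824, b = 2388, c = 42, d = 548.
OR = (a·d)/(b·c) = (824 × 548) / (2388 × 42) = 451552 / 100296 = 4.50219
The odds of lactic acidosis are about 4.50 times as high in the metformin group.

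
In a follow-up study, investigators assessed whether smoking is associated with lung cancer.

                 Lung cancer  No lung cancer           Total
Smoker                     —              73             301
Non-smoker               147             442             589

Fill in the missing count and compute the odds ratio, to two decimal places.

9.39

The missing cell is in the exposed row: 301 − 73 = 228.
So a = 228, b = 73, c = 147, d = 442.
OR = (a·d)/(b·c) = (228 × 442) / (73 × 147) = 100776 / 10731 = 9.39111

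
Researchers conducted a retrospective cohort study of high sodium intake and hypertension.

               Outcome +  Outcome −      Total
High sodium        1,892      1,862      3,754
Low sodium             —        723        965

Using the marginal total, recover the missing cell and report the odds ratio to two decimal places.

The missing cell is in the unexposed row: 965 − 723 = 242.
So a = 1892, b = 1862, c = 242, d = 723.
OR = (a·d)/(b·c) = (1892 × 723) / (1862 × 242) = 1367916 / 450604 = 3.03574

3.04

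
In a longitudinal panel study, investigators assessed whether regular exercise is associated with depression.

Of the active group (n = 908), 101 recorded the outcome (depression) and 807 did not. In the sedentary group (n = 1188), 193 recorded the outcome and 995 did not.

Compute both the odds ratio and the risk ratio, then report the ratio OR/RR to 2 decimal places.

From the description: a = 101, b = 807, c = 193, d = 995.
OR = (101·995)/(807·193) = 100495/155751 = 0.64523
Risk in exposed = 101/908 = 0.11123; risk in unexposed = 193/1188 = 0.16246; RR = 0.68469
OR/RR = 0.64523 / 0.68469 = 0.94236
The outcome is not rare, so the OR lies further from 1 than the RR.

0.94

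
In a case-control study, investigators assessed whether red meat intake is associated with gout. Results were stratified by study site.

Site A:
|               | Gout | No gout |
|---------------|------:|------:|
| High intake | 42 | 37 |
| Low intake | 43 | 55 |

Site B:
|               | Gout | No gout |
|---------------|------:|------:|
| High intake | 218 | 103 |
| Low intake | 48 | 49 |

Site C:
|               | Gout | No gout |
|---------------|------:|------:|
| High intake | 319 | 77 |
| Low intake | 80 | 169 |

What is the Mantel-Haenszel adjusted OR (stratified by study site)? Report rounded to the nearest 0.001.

4.024

OR_MH = Σ(aᵢdᵢ/nᵢ) / Σ(bᵢcᵢ/nᵢ), where nᵢ is the stratum total.
Stratum 1 (Site A): n = 177; a·d/n = 42·55/177 = 13.0508; b·c/n = 37·43/177 = 8.9887
Stratum 2 (Site B): n = 418; a·d/n = 218·49/418 = 25.5550; b·c/n = 103·48/418 = 11.8278
Stratum 3 (Site C): n = 645; a·d/n = 319·169/645 = 83.5829; b·c/n = 77·80/645 = 9.5504
OR_MH = (13.0508 + 25.5550 + 83.5829) / (8.9887 + 11.8278 + 9.5504) = 122.1888 / 30.3668 = 4.02376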